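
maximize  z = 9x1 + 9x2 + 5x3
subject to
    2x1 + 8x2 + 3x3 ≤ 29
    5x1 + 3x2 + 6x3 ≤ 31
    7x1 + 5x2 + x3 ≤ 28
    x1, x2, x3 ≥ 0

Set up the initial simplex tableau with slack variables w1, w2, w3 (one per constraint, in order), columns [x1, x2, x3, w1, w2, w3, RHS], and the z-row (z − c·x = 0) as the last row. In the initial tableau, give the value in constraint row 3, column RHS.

The RHS of constraint 3 is b_3 = 28.

28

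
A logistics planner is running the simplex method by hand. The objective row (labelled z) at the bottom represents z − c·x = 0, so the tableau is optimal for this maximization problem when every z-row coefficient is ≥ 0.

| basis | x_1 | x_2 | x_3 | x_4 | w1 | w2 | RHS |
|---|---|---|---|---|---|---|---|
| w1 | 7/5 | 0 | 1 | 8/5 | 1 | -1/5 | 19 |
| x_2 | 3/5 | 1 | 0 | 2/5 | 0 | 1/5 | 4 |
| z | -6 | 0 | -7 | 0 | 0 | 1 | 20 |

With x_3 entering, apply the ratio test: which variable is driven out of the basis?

w1

Column x_3 entries and ratios — w1: 19/1 = 19; x_2: 0 ≤ 0, skip.
Smallest ratio is 19 in the row of w1, so w1 leaves.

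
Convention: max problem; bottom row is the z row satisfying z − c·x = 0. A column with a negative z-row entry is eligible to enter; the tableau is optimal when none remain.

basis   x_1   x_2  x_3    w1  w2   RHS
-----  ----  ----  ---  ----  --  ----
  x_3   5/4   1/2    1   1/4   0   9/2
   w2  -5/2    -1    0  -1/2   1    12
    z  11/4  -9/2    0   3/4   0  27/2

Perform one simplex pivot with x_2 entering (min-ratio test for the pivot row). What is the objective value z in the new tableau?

Ratio test on column x_2 — row 1: (9/2)/(1/2) = 9; row 2: entry -1 ≤ 0. Minimum is 9 at row 1 (x_3 leaves); pivot element 1/2.
Pivot on row 1; the z-row RHS becomes 27/2 − (-9/2)·9 = 54.

54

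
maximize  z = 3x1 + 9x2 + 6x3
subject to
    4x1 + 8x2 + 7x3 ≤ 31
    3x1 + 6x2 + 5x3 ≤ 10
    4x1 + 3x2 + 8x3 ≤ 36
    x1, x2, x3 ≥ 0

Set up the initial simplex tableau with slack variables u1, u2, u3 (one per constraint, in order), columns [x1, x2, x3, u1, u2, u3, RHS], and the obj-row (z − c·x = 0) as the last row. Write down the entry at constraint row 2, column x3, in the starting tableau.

5

Constraint 2 has coefficient 5 on x3.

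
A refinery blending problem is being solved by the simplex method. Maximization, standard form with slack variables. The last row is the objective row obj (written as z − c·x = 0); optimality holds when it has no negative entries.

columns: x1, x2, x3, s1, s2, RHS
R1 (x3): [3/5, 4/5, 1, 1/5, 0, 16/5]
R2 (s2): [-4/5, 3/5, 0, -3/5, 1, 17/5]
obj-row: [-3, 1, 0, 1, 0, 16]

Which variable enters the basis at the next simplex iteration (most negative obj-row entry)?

Negative obj-row entries: x1: -3.
The most negative is -3 in column x1, so x1 enters.

x1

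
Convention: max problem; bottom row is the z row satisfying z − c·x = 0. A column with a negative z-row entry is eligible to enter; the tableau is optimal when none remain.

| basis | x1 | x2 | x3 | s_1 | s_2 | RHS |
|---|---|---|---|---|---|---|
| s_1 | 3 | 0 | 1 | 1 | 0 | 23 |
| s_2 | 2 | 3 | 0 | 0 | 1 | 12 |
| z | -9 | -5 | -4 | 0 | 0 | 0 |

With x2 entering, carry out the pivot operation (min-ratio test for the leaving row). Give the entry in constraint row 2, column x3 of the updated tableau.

Ratio test on column x2 — row 1: entry 0 ≤ 0; row 2: 12/3 = 4. Minimum is 4 at row 2 (s_2 leaves); pivot element 3.
Divide row 2 by 3; eliminate column x2 from the other rows.
In the new row 2, the x3 entry is the old entry divided by the pivot: 0/3 = 0.

0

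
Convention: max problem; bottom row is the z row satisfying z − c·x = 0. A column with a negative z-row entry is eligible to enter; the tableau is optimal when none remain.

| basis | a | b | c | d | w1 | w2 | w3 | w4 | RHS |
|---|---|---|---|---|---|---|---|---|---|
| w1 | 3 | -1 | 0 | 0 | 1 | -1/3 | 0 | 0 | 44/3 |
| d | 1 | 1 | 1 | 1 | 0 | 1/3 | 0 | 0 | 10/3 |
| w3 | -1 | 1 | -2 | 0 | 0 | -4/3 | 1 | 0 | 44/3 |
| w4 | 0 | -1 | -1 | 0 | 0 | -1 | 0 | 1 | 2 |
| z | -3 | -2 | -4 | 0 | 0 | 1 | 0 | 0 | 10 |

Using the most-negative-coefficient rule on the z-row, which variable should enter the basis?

Negative z-row entries: a: -3, b: -2, c: -4.
The most negative is -4 in column c, so c enters.

c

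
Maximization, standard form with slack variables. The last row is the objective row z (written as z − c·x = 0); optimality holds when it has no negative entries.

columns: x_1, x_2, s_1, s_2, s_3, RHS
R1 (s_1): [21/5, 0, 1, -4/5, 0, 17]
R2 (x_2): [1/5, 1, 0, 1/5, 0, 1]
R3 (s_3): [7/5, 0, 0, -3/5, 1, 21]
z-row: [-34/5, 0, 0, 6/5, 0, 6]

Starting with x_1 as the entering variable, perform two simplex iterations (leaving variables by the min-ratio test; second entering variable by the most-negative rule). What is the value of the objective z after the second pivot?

Ratio test on column x_1 — row 1: 17/(21/5) = 85/21; row 2: 1/(1/5) = 5; row 3: 21/(7/5) = 15. Minimum is 85/21 at row 1 (s_1 leaves); pivot element 21/5.
Pivot on row 1; the z-row RHS becomes 6 − (-34/5)·(85/21) = 704/21.
Next entering variable (most negative z-row entry -2/21): s_2.
Ratio test on column s_2 — row 1: entry -4/21 ≤ 0; row 2: (4/21)/(5/21) = 4/5; row 3: entry -1/3 ≤ 0. Minimum is 4/5 at row 2 (x_2 leaves); pivot element 5/21.
After the second pivot the z-row RHS is 704/21 − (-2/21)·(4/5) = 168/5.

168/5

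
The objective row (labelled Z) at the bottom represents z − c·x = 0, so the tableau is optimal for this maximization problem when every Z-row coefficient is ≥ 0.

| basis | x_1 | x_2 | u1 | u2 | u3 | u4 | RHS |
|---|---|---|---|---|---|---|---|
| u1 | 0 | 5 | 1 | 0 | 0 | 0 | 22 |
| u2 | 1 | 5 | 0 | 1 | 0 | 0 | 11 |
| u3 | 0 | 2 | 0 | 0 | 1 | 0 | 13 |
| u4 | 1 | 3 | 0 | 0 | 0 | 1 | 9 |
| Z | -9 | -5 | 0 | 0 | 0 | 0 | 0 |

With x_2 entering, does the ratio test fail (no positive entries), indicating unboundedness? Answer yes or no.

Column x_2 has positive entries in row(s) 1, 2, 3, 4, so the ratio test bounds it — not unbounded.

no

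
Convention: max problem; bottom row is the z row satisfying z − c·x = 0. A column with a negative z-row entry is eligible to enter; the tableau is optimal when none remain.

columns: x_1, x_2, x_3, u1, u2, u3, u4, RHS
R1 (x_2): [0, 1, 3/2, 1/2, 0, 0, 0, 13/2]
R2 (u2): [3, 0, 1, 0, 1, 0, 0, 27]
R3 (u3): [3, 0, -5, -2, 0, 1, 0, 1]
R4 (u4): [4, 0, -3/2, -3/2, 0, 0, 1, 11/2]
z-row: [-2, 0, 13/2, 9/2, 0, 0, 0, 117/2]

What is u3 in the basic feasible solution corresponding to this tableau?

1

u3 is basic (row 3); its value is the RHS of that row, 1.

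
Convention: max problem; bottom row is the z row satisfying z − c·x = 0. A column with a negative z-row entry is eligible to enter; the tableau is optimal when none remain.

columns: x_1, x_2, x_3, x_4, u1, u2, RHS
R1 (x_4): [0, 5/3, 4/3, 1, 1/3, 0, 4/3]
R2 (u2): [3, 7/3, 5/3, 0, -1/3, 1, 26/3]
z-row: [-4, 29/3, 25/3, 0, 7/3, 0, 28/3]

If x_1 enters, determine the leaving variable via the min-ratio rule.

u2

Column x_1 entries and ratios — x_4: 0 ≤ 0, skip; u2: (26/3)/3 = 26/9.
Smallest ratio is 26/9 in the row of u2, so u2 leaves.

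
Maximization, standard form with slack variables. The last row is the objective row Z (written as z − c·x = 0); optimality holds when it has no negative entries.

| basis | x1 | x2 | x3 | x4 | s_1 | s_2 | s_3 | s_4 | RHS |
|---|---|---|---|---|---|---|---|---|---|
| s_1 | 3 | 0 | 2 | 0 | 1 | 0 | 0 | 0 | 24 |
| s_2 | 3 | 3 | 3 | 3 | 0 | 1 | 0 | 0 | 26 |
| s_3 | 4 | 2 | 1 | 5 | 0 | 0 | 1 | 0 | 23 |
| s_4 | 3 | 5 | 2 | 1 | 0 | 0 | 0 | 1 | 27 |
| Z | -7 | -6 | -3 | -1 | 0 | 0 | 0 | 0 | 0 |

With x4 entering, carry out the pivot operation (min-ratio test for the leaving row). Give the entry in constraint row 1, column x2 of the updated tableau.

Ratio test on column x4 — row 1: entry 0 ≤ 0; row 2: 26/3 = 26/3; row 3: 23/5 = 23/5; row 4: 27/1 = 27. Minimum is 23/5 at row 3 (s_3 leaves); pivot element 5.
Divide row 3 by 5; eliminate column x4 from the other rows.
Row 1 update in column x2: 0 − 0·(2/5) = 0.

0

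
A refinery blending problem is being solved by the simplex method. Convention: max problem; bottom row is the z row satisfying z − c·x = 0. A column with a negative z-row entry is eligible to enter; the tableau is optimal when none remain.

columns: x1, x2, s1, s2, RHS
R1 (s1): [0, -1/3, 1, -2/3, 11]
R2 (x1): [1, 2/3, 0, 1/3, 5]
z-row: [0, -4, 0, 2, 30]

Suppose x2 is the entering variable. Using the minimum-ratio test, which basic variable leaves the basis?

x1

Column x2 entries and ratios — s1: -1/3 ≤ 0, skip; x1: 5/(2/3) = 15/2.
Smallest ratio is 15/2 in the row of x1, so x1 leaves.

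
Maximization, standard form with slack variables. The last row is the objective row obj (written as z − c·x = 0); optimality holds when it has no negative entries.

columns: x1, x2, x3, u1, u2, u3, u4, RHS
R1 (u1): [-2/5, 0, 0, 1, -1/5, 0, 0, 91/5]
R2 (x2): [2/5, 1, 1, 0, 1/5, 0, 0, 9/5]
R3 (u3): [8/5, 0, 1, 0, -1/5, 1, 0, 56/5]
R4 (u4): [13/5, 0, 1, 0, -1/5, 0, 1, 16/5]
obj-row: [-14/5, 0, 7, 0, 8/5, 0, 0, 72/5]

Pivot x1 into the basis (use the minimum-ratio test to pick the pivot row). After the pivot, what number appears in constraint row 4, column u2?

-1/13

Ratio test on column x1 — row 1: entry -2/5 ≤ 0; row 2: (9/5)/(2/5) = 9/2; row 3: (56/5)/(8/5) = 7; row 4: (16/5)/(13/5) = 16/13. Minimum is 16/13 at row 4 (u4 leaves); pivot element 13/5.
Divide row 4 by 13/5; eliminate column x1 from the other rows.
In the new row 4, the u2 entry is the old entry divided by the pivot: (-1/5)/(13/5) = -1/13.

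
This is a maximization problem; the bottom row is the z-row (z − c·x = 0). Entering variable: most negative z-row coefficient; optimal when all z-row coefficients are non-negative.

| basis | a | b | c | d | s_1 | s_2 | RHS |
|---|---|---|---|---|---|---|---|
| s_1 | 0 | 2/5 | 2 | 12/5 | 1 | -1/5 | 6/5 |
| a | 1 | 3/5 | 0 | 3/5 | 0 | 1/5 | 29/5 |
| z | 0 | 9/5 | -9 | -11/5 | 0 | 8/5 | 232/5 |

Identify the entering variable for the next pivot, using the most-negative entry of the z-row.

Negative z-row entries: c: -9, d: -11/5.
The most negative is -9 in column c, so c enters.

c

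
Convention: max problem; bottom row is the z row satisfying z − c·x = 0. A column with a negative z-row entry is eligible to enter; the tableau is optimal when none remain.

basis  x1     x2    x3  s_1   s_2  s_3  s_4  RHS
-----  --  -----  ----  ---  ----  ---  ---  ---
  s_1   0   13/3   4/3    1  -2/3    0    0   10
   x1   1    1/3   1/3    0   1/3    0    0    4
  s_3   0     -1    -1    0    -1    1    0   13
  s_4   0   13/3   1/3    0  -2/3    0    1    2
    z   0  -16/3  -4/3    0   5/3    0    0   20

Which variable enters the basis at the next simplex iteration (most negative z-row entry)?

x2

Negative z-row entries: x2: -16/3, x3: -4/3.
The most negative is -16/3 in column x2, so x2 enters.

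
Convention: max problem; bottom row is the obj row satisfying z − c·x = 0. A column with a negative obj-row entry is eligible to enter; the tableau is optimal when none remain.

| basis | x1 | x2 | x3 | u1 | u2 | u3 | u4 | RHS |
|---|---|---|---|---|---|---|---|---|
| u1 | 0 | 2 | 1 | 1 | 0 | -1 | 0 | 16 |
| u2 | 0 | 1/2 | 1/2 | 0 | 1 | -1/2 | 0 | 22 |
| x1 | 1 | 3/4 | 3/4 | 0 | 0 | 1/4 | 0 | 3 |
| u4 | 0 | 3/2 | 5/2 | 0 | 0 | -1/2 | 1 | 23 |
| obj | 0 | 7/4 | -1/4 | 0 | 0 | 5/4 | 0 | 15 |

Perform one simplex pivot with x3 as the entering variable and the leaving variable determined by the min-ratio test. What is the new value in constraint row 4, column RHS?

13

Ratio test on column x3 — row 1: 16/1 = 16; row 2: 22/(1/2) = 44; row 3: 3/(3/4) = 4; row 4: 23/(5/2) = 46/5. Minimum is 4 at row 3 (x1 leaves); pivot element 3/4.
Divide row 3 by 3/4; eliminate column x3 from the other rows.
Row 4 update in column RHS: 23 − (5/2)·4 = 13.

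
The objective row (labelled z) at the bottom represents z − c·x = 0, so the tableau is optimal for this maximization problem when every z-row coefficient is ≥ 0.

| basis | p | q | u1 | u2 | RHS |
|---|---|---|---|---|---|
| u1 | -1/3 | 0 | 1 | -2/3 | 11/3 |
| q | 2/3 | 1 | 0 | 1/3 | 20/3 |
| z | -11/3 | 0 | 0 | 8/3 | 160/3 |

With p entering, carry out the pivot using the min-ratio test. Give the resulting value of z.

90

Ratio test on column p — row 1: entry -1/3 ≤ 0; row 2: (20/3)/(2/3) = 10. Minimum is 10 at row 2 (q leaves); pivot element 2/3.
Pivot on row 2; the z-row RHS becomes 160/3 − (-11/3)·10 = 90.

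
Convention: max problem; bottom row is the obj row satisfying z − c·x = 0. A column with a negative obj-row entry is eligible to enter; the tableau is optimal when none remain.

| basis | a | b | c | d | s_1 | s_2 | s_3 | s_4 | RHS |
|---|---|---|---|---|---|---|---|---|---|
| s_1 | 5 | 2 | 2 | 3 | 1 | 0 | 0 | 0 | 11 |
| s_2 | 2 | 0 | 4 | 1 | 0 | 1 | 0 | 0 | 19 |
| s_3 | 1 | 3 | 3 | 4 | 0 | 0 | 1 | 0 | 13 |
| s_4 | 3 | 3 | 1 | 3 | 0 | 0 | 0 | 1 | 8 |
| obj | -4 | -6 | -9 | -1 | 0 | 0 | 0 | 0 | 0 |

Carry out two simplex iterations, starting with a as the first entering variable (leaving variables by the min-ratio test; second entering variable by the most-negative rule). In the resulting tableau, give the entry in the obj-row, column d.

144/13

Ratio test on column a — row 1: 11/5 = 11/5; row 2: 19/2 = 19/2; row 3: 13/1 = 13; row 4: 8/3 = 8/3. Minimum is 11/5 at row 1 (s_1 leaves); pivot element 5.
Divide row 1 by 5; eliminate column a from the other rows.
Second iteration: most negative obj-row entry is -37/5 in column c, so c enters.
Ratio test on column c — row 1: (11/5)/(2/5) = 11/2; row 2: (73/5)/(16/5) = 73/16; row 3: (54/5)/(13/5) = 54/13; row 4: entry -1/5 ≤ 0. Minimum is 54/13 at row 3 (s_3 leaves); pivot element 13/5.
Divide row 3 by 13/5; eliminate column c from the other rows.
After both pivots, the entry at the obj-row, column d is 144/13.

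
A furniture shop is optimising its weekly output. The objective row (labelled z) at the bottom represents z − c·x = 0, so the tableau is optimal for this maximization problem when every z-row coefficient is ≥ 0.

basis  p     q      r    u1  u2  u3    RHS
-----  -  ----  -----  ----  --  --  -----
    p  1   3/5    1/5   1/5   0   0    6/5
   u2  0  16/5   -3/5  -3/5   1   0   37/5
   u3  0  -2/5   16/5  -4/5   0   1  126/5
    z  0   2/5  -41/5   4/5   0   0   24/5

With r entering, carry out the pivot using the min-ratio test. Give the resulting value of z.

54

Ratio test on column r — row 1: (6/5)/(1/5) = 6; row 2: entry -3/5 ≤ 0; row 3: (126/5)/(16/5) = 63/8. Minimum is 6 at row 1 (p leaves); pivot element 1/5.
Pivot on row 1; the z-row RHS becomes 24/5 − (-41/5)·6 = 54.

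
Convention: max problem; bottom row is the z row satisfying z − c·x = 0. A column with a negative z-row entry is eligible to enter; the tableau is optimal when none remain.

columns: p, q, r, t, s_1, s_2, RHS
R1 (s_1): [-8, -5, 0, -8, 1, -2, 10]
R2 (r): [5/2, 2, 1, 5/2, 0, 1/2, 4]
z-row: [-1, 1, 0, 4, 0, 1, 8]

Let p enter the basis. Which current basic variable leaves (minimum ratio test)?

r

Column p entries and ratios — s_1: -8 ≤ 0, skip; r: 4/(5/2) = 8/5.
Smallest ratio is 8/5 in the row of r, so r leaves.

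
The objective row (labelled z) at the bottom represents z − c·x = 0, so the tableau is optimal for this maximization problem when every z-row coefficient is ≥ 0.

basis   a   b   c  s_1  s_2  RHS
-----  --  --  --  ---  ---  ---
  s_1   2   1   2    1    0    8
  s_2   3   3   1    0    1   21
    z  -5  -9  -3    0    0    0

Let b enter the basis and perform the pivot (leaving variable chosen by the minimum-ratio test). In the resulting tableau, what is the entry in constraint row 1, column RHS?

Ratio test on column b — row 1: 8/1 = 8; row 2: 21/3 = 7. Minimum is 7 at row 2 (s_2 leaves); pivot element 3.
Divide row 2 by 3; eliminate column b from the other rows.
Row 1 update in column RHS: 8 − 1·7 = 1.

1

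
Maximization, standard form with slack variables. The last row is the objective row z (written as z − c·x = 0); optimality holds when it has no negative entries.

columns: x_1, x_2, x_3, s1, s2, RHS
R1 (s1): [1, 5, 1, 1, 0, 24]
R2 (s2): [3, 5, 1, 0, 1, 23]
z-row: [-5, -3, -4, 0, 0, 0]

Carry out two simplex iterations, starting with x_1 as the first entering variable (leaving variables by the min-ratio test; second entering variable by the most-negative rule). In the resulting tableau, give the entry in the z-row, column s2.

Ratio test on column x_1 — row 1: 24/1 = 24; row 2: 23/3 = 23/3. Minimum is 23/3 at row 2 (s2 leaves); pivot element 3.
Divide row 2 by 3; eliminate column x_1 from the other rows.
Second iteration: most negative z-row entry is -7/3 in column x_3, so x_3 enters.
Ratio test on column x_3 — row 1: (49/3)/(2/3) = 49/2; row 2: (23/3)/(1/3) = 23. Minimum is 23 at row 2 (x_1 leaves); pivot element 1/3.
Divide row 2 by 1/3; eliminate column x_3 from the other rows.
After both pivots, the entry at the z-row, column s2 is 4.

4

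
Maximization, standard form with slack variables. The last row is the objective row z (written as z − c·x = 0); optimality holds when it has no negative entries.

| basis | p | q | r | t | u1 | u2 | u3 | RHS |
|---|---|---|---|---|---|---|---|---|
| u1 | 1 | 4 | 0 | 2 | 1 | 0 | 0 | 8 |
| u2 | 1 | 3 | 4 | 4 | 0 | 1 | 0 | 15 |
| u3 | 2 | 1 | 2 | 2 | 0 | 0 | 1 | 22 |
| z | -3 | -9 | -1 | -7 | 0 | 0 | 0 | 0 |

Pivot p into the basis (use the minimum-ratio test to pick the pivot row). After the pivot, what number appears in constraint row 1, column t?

2

Ratio test on column p — row 1: 8/1 = 8; row 2: 15/1 = 15; row 3: 22/2 = 11. Minimum is 8 at row 1 (u1 leaves); pivot element 1.
Divide row 1 by 1; eliminate column p from the other rows.
In the new row 1, the t entry is the old entry divided by the pivot: 2/1 = 2.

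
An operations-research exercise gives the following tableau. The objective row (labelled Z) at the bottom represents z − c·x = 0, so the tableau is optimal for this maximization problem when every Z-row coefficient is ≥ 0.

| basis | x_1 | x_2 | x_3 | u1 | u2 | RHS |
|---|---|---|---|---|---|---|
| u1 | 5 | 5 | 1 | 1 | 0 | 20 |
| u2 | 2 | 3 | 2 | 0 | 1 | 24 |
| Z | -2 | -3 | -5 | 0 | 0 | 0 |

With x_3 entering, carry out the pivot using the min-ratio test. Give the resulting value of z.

60

Ratio test on column x_3 — row 1: 20/1 = 20; row 2: 24/2 = 12. Minimum is 12 at row 2 (u2 leaves); pivot element 2.
Pivot on row 2; the Z-row RHS becomes 0 − (-5)·12 = 60.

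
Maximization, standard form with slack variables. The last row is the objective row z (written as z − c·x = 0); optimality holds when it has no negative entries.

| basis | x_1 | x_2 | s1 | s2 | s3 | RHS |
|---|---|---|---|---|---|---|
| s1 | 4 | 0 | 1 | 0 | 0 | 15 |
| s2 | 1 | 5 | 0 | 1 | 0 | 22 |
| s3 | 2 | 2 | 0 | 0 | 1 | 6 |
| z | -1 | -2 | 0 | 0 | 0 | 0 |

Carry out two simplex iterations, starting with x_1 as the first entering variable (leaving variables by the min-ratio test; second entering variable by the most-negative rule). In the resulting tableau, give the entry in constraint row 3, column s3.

1/2

Ratio test on column x_1 — row 1: 15/4 = 15/4; row 2: 22/1 = 22; row 3: 6/2 = 3. Minimum is 3 at row 3 (s3 leaves); pivot element 2.
Divide row 3 by 2; eliminate column x_1 from the other rows.
Second iteration: most negative z-row entry is -1 in column x_2, so x_2 enters.
Ratio test on column x_2 — row 1: entry -4 ≤ 0; row 2: 19/4 = 19/4; row 3: 3/1 = 3. Minimum is 3 at row 3 (x_1 leaves); pivot element 1.
Divide row 3 by 1; eliminate column x_2 from the other rows.
After both pivots, the entry at constraint row 3, column s3 is 1/2.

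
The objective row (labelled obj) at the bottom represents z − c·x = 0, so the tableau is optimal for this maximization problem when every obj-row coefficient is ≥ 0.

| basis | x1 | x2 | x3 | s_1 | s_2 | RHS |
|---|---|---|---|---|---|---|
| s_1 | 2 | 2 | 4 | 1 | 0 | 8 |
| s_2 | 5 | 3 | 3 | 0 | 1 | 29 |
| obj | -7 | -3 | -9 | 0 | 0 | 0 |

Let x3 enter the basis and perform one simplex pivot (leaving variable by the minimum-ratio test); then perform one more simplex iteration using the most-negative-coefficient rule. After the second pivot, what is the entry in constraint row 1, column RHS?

4

Ratio test on column x3 — row 1: 8/4 = 2; row 2: 29/3 = 29/3. Minimum is 2 at row 1 (s_1 leaves); pivot element 4.
Divide row 1 by 4; eliminate column x3 from the other rows.
Second iteration: most negative obj-row entry is -5/2 in column x1, so x1 enters.
Ratio test on column x1 — row 1: 2/(1/2) = 4; row 2: 23/(7/2) = 46/7. Minimum is 4 at row 1 (x3 leaves); pivot element 1/2.
Divide row 1 by 1/2; eliminate column x1 from the other rows.
After both pivots, the entry at constraint row 1, column RHS is 4.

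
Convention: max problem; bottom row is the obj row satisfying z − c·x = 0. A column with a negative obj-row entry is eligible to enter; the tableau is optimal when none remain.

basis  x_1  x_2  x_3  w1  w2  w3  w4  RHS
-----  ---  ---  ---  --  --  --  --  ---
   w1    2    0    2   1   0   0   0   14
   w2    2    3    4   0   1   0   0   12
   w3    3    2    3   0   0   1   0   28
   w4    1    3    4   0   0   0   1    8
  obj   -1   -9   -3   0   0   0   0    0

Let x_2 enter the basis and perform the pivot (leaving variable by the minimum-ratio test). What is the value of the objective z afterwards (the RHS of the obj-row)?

24

Ratio test on column x_2 — row 1: entry 0 ≤ 0; row 2: 12/3 = 4; row 3: 28/2 = 14; row 4: 8/3 = 8/3. Minimum is 8/3 at row 4 (w4 leaves); pivot element 3.
Pivot on row 4; the obj-row RHS becomes 0 − (-9)·(8/3) = 24.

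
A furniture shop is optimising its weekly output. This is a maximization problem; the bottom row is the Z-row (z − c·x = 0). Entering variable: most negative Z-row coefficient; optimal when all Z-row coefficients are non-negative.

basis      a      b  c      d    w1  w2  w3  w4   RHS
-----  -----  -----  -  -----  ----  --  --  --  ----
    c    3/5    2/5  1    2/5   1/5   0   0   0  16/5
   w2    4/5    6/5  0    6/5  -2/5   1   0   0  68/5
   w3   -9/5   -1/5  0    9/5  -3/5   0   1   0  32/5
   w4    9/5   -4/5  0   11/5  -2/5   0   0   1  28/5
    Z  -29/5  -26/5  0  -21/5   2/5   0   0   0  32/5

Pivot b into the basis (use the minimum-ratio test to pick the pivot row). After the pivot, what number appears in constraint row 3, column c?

Ratio test on column b — row 1: (16/5)/(2/5) = 8; row 2: (68/5)/(6/5) = 34/3; row 3: entry -1/5 ≤ 0; row 4: entry -4/5 ≤ 0. Minimum is 8 at row 1 (c leaves); pivot element 2/5.
Divide row 1 by 2/5; eliminate column b from the other rows.
Row 3 update in column c: 0 − (-1/5)·(5/2) = 1/2.

1/2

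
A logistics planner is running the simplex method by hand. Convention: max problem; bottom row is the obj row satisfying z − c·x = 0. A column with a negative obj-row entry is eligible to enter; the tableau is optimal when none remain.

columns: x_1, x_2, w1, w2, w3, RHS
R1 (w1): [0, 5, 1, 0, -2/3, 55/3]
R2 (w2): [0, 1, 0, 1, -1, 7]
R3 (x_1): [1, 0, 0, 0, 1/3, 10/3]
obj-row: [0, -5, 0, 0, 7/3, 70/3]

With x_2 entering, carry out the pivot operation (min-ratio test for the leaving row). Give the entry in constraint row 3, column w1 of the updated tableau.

0

Ratio test on column x_2 — row 1: (55/3)/5 = 11/3; row 2: 7/1 = 7; row 3: entry 0 ≤ 0. Minimum is 11/3 at row 1 (w1 leaves); pivot element 5.
Divide row 1 by 5; eliminate column x_2 from the other rows.
Row 3 update in column w1: 0 − 0·(1/5) = 0.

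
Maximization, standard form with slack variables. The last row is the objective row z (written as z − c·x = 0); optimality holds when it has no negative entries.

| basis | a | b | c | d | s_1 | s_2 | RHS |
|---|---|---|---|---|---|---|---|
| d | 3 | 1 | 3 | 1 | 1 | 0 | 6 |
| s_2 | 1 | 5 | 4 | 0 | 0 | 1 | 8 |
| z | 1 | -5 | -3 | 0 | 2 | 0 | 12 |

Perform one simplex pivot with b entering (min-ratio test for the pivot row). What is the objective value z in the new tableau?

20

Ratio test on column b — row 1: 6/1 = 6; row 2: 8/5 = 8/5. Minimum is 8/5 at row 2 (s_2 leaves); pivot element 5.
Pivot on row 2; the z-row RHS becomes 12 − (-5)·(8/5) = 20.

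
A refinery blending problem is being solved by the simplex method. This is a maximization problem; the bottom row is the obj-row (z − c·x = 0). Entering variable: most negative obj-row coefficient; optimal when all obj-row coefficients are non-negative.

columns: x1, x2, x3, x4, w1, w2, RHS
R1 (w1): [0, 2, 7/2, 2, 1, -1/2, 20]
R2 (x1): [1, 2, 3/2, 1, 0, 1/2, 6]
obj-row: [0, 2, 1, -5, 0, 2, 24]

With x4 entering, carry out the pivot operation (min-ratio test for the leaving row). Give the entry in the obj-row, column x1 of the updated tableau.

Ratio test on column x4 — row 1: 20/2 = 10; row 2: 6/1 = 6. Minimum is 6 at row 2 (x1 leaves); pivot element 1.
Divide row 2 by 1; eliminate column x4 from the other rows.
obj-row update in column x1: 0 − (-5)·1 = 5.

5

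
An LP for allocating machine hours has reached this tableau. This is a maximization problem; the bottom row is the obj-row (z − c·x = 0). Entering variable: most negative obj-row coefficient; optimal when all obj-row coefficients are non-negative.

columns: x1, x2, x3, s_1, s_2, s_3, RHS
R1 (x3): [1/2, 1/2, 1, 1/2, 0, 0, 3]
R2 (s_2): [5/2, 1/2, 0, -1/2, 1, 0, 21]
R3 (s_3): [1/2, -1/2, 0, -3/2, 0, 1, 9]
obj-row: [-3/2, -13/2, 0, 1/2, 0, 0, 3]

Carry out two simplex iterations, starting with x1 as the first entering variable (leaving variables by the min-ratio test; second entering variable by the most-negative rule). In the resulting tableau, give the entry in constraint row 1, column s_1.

Ratio test on column x1 — row 1: 3/(1/2) = 6; row 2: 21/(5/2) = 42/5; row 3: 9/(1/2) = 18. Minimum is 6 at row 1 (x3 leaves); pivot element 1/2.
Divide row 1 by 1/2; eliminate column x1 from the other rows.
Second iteration: most negative obj-row entry is -5 in column x2, so x2 enters.
Ratio test on column x2 — row 1: 6/1 = 6; row 2: entry -2 ≤ 0; row 3: entry -1 ≤ 0. Minimum is 6 at row 1 (x1 leaves); pivot element 1.
Divide row 1 by 1; eliminate column x2 from the other rows.
After both pivots, the entry at constraint row 1, column s_1 is 1.

1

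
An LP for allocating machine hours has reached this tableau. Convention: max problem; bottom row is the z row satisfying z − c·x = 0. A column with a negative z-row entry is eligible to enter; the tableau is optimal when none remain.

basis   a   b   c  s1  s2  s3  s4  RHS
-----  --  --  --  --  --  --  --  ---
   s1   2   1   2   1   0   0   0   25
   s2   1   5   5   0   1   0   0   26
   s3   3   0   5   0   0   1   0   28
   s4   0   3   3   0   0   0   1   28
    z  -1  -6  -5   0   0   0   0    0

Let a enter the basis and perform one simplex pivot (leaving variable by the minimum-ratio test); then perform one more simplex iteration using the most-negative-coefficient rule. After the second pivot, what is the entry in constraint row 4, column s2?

Ratio test on column a — row 1: 25/2 = 25/2; row 2: 26/1 = 26; row 3: 28/3 = 28/3; row 4: entry 0 ≤ 0. Minimum is 28/3 at row 3 (s3 leaves); pivot element 3.
Divide row 3 by 3; eliminate column a from the other rows.
Second iteration: most negative z-row entry is -6 in column b, so b enters.
Ratio test on column b — row 1: (19/3)/1 = 19/3; row 2: (50/3)/5 = 10/3; row 3: entry 0 ≤ 0; row 4: 28/3 = 28/3. Minimum is 10/3 at row 2 (s2 leaves); pivot element 5.
Divide row 2 by 5; eliminate column b from the other rows.
After both pivots, the entry at constraint row 4, column s2 is -3/5.

-3/5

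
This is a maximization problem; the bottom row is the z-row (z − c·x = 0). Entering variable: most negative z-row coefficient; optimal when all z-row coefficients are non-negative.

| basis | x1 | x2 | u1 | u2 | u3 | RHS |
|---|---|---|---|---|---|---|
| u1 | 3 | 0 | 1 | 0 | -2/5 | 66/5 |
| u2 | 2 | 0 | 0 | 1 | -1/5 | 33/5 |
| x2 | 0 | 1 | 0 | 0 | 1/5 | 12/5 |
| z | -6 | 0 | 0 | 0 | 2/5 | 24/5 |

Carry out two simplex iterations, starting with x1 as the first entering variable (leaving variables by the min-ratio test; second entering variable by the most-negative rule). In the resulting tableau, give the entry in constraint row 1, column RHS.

Ratio test on column x1 — row 1: (66/5)/3 = 22/5; row 2: (33/5)/2 = 33/10; row 3: entry 0 ≤ 0. Minimum is 33/10 at row 2 (u2 leaves); pivot element 2.
Divide row 2 by 2; eliminate column x1 from the other rows.
Second iteration: most negative z-row entry is -1/5 in column u3, so u3 enters.
Ratio test on column u3 — row 1: entry -1/10 ≤ 0; row 2: entry -1/10 ≤ 0; row 3: (12/5)/(1/5) = 12. Minimum is 12 at row 3 (x2 leaves); pivot element 1/5.
Divide row 3 by 1/5; eliminate column u3 from the other rows.
After both pivots, the entry at constraint row 1, column RHS is 9/2.

9/2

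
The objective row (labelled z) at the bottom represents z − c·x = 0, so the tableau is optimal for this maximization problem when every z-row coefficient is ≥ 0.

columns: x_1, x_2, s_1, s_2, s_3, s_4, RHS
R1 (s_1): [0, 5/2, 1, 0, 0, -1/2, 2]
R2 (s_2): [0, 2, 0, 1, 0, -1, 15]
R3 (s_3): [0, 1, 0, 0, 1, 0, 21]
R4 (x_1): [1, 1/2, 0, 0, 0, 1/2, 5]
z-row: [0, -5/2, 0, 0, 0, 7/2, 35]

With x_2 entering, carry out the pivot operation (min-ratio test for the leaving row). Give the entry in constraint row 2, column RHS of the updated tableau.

67/5

Ratio test on column x_2 — row 1: 2/(5/2) = 4/5; row 2: 15/2 = 15/2; row 3: 21/1 = 21; row 4: 5/(1/2) = 10. Minimum is 4/5 at row 1 (s_1 leaves); pivot element 5/2.
Divide row 1 by 5/2; eliminate column x_2 from the other rows.
Row 2 update in column RHS: 15 − 2·(4/5) = 67/5.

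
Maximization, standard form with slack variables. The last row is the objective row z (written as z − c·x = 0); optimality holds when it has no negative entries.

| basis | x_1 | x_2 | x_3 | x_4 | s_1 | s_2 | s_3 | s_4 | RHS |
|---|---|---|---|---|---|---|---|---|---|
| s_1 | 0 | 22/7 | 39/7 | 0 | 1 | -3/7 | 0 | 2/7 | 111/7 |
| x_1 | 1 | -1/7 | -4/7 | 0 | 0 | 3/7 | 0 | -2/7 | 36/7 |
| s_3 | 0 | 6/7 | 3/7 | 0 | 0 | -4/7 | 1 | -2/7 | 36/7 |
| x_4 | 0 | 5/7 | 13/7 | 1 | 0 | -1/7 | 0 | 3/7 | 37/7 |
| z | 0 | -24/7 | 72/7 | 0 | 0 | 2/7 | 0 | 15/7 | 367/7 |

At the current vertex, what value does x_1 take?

36/7

x_1 is basic (row 2); its value is the RHS of that row, 36/7.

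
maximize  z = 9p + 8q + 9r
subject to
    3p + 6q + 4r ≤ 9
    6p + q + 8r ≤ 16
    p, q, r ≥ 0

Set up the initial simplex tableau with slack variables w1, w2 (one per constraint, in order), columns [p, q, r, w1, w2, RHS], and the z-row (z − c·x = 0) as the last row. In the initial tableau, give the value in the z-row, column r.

The z-row carries the negated objective coefficients: the r entry is -9.

-9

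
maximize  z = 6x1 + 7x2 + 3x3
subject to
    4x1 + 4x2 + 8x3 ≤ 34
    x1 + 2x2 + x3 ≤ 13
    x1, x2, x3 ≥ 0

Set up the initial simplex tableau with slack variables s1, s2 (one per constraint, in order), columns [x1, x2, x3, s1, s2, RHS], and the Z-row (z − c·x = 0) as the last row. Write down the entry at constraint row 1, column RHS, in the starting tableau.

The RHS of constraint 1 is b_1 = 34.

34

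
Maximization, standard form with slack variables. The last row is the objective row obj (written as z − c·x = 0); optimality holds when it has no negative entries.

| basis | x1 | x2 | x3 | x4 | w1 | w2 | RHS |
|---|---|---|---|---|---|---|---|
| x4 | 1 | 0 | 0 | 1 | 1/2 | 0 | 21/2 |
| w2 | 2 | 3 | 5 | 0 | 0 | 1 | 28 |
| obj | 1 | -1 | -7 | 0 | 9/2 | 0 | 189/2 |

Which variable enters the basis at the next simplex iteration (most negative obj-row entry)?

x3

Negative obj-row entries: x2: -1, x3: -7.
The most negative is -7 in column x3, so x3 enters.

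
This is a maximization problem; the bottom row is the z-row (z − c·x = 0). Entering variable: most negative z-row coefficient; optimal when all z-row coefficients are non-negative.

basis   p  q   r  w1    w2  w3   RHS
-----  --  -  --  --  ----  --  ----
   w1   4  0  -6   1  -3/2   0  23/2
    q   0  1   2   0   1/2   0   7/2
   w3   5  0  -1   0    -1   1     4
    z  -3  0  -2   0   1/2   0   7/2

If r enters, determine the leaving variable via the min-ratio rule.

q

Column r entries and ratios — w1: -6 ≤ 0, skip; q: (7/2)/2 = 7/4; w3: -1 ≤ 0, skip.
Smallest ratio is 7/4 in the row of q, so q leaves.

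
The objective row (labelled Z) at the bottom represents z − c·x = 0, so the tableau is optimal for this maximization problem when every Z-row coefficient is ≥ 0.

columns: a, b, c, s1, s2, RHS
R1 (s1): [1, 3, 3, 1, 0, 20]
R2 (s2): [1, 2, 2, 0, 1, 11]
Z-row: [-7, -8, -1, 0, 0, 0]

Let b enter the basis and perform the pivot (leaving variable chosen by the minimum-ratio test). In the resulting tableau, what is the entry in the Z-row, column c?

7

Ratio test on column b — row 1: 20/3 = 20/3; row 2: 11/2 = 11/2. Minimum is 11/2 at row 2 (s2 leaves); pivot element 2.
Divide row 2 by 2; eliminate column b from the other rows.
Z-row update in column c: -1 − (-8)·1 = 7.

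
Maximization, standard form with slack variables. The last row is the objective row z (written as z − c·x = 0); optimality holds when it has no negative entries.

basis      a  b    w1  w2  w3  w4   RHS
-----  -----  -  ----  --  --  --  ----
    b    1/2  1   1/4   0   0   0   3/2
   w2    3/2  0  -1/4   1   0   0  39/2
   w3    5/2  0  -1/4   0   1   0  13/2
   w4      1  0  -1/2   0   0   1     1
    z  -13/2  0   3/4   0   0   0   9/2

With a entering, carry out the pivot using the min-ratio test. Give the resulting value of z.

Ratio test on column a — row 1: (3/2)/(1/2) = 3; row 2: (39/2)/(3/2) = 13; row 3: (13/2)/(5/2) = 13/5; row 4: 1/1 = 1. Minimum is 1 at row 4 (w4 leaves); pivot element 1.
Pivot on row 4; the z-row RHS becomes 9/2 − (-13/2)·1 = 11.

11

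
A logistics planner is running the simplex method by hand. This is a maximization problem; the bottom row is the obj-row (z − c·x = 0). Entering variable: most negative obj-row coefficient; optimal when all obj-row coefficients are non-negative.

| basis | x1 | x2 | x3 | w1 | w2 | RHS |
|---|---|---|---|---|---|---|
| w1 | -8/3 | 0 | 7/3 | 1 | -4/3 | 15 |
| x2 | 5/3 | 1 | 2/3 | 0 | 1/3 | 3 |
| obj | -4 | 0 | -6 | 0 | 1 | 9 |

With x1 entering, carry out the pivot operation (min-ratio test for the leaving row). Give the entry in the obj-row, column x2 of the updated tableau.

Ratio test on column x1 — row 1: entry -8/3 ≤ 0; row 2: 3/(5/3) = 9/5. Minimum is 9/5 at row 2 (x2 leaves); pivot element 5/3.
Divide row 2 by 5/3; eliminate column x1 from the other rows.
obj-row update in column x2: 0 − (-4)·(3/5) = 12/5.

12/5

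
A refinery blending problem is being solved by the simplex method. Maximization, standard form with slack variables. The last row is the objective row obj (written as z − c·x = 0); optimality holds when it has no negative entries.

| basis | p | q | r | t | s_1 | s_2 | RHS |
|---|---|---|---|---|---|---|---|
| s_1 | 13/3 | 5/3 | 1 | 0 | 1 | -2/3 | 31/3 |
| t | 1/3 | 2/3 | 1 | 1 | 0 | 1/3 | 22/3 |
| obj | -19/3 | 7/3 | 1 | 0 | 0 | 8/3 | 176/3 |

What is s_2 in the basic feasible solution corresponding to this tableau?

0

s_2 is not in the basis, so in the current basic feasible solution s_2 = 0.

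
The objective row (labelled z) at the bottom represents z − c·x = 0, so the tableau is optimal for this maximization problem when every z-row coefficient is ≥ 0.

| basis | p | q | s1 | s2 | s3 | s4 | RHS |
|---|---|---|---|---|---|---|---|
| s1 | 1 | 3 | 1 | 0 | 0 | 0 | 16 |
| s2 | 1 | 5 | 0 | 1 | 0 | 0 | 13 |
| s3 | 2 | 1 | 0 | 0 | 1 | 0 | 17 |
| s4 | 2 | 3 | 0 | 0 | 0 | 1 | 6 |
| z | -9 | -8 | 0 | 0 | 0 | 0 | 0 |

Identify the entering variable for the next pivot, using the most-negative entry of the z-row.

Negative z-row entries: p: -9, q: -8.
The most negative is -9 in column p, so p enters.

p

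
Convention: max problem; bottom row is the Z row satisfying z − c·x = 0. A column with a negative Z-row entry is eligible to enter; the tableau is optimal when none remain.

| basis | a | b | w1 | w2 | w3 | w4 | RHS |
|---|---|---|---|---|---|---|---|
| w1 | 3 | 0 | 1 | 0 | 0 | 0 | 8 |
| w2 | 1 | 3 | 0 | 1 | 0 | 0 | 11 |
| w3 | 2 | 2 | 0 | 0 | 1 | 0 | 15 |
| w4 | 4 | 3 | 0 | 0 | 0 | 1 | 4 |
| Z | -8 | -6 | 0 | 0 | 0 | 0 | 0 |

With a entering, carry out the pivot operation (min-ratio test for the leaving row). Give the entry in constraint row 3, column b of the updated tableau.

1/2

Ratio test on column a — row 1: 8/3 = 8/3; row 2: 11/1 = 11; row 3: 15/2 = 15/2; row 4: 4/4 = 1. Minimum is 1 at row 4 (w4 leaves); pivot element 4.
Divide row 4 by 4; eliminate column a from the other rows.
Row 3 update in column b: 2 − 2·(3/4) = 1/2.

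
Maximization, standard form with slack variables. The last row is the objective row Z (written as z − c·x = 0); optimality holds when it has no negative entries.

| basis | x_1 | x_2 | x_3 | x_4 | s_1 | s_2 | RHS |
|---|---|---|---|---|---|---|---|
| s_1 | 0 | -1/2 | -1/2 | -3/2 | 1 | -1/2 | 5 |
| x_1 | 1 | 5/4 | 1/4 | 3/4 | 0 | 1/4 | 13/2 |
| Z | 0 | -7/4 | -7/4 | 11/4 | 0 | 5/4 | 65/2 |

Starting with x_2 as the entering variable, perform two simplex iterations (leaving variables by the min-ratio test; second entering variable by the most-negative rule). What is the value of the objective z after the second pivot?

Ratio test on column x_2 — row 1: entry -1/2 ≤ 0; row 2: (13/2)/(5/4) = 26/5. Minimum is 26/5 at row 2 (x_1 leaves); pivot element 5/4.
Pivot on row 2; the Z-row RHS becomes 65/2 − (-7/4)·(26/5) = 208/5.
Next entering variable (most negative Z-row entry -7/5): x_3.
Ratio test on column x_3 — row 1: entry -2/5 ≤ 0; row 2: (26/5)/(1/5) = 26. Minimum is 26 at row 2 (x_2 leaves); pivot element 1/5.
After the second pivot the Z-row RHS is 208/5 − (-7/5)·26 = 78.

78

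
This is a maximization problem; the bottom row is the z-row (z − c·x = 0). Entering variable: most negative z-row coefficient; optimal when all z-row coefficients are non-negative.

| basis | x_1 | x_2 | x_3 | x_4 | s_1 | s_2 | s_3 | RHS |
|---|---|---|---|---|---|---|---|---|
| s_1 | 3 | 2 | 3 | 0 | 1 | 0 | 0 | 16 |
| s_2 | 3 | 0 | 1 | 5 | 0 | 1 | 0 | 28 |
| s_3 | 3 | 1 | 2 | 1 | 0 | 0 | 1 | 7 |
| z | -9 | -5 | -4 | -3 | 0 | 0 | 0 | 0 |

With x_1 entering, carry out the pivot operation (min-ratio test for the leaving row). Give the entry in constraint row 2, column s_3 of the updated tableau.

Ratio test on column x_1 — row 1: 16/3 = 16/3; row 2: 28/3 = 28/3; row 3: 7/3 = 7/3. Minimum is 7/3 at row 3 (s_3 leaves); pivot element 3.
Divide row 3 by 3; eliminate column x_1 from the other rows.
Row 2 update in column s_3: 0 − 3·(1/3) = -1.

-1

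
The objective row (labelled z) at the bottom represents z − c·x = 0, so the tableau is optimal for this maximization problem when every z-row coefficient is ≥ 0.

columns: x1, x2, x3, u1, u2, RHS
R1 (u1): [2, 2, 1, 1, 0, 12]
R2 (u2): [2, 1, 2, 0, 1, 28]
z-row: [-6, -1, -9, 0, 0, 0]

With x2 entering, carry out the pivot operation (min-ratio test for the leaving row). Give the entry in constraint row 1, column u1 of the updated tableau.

Ratio test on column x2 — row 1: 12/2 = 6; row 2: 28/1 = 28. Minimum is 6 at row 1 (u1 leaves); pivot element 2.
Divide row 1 by 2; eliminate column x2 from the other rows.
In the new row 1, the u1 entry is the old entry divided by the pivot: 1/2 = 1/2.

1/2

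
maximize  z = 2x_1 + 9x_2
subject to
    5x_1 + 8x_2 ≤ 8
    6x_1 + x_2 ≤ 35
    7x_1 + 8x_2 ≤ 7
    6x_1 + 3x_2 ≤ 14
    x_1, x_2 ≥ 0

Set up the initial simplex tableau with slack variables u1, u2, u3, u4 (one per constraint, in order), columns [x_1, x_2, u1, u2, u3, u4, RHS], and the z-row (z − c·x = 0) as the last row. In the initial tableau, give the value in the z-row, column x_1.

-2

The z-row carries the negated objective coefficients: the x_1 entry is -2.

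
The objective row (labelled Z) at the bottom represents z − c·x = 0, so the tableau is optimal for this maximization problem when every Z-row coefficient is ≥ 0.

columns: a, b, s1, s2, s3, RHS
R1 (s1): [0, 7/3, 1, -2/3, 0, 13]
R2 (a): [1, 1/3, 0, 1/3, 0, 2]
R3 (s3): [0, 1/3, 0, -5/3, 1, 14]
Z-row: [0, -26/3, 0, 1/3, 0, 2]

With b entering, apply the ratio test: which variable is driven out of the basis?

Column b entries and ratios — s1: 13/(7/3) = 39/7; a: 2/(1/3) = 6; s3: 14/(1/3) = 42.
Smallest ratio is 39/7 in the row of s1, so s1 leaves.

s1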